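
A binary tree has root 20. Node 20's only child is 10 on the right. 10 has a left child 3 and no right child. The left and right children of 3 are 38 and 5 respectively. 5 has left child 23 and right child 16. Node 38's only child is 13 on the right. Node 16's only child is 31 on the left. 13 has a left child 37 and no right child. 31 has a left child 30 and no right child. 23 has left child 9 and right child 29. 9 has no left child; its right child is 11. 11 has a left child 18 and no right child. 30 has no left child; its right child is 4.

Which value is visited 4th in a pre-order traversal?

38

Pre-order visits the node, then its left subtree, then its right subtree.
Visit 20.
At 20: no left child.
At 20: go right to 10.
  Visit 10.
  At 10: go left to 3.
    Visit 3.
    At 3: go left to 38.
      Visit 38.
      At 38: no left child.
      At 38: go right to 13.
        Visit 13.
        At 13: go left to 37.
          37 is a leaf — visit 37.
        At 13: no right child.
    At 3: go right to 5.
      Visit 5.
      At 5: go left to 23.
        Visit 23.
        At 23: go left to 9.
          Visit 9.
          At 9: no left child.
          At 9: go right to 11.
            Visit 11.
            At 11: go left to 18.
              18 is a leaf — visit 18.
            At 11: no right child.
        At 23: go right to 29.
          29 is a leaf — visit 29.
      At 5: go right to 16.
        Visit 16.
        At 16: go left to 31.
          Visit 31.
          At 31: go left to 30.
            Visit 30.
            At 30: no left child.
            At 30: go right to 4.
              4 is a leaf — visit 4.
          At 31: no right child.
        At 16: no right child.
  At 10: no right child.
Full pre-order sequence: 20, 10, 3, 38, 13, 37, 5, 23, 9, 11, 18, 29, 16, 31, 30, 4.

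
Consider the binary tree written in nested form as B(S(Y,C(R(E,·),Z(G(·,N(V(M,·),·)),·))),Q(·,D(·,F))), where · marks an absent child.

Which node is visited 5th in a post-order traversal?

V

Post-order visits the left subtree, then the right subtree, then the node.
At B: go left to S.
  At S: go left to Y.
    Y is a leaf — visit Y.
  At S: go right to C.
    At C: go left to R.
      At R: go left to E.
        E is a leaf — visit E.
      At R: no right child.
      Visit R.
    At C: go right to Z.
      At Z: go left to G.
        At G: no left child.
        At G: go right to N.
          At N: go left to V.
            At V: go left to M.
              M is a leaf — visit M.
            At V: no right child.
            Visit V.
          At N: no right child.
          Visit N.
        Visit G.
      At Z: no right child.
      Visit Z.
    Visit C.
  Visit S.
At B: go right to Q.
  At Q: no left child.
  At Q: go right to D.
    At D: no left child.
    At D: go right to F.
      F is a leaf — visit F.
    Visit D.
  Visit Q.
Visit B.
Full post-order sequence: Y, E, R, M, V, N, G, Z, C, S, F, D, Q, B.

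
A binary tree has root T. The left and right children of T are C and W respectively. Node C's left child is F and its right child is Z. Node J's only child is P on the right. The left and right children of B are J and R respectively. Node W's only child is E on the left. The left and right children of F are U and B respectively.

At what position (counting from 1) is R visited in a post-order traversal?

4

Post-order visits the left subtree, then the right subtree, then the node.
At T: go left to C.
  At C: go left to F.
    At F: go left to U.
      U is a leaf — visit U.
    At F: go right to B.
      At B: go left to J.
        At J: no left child.
        At J: go right to P.
          P is a leaf — visit P.
        Visit J.
      At B: go right to R.
        R is a leaf — visit R.
      Visit B.
    Visit F.
  At C: go right to Z.
    Z is a leaf — visit Z.
  Visit C.
At T: go right to W.
  At W: go left to E.
    E is a leaf — visit E.
  At W: no right child.
  Visit W.
Visit T.
Full post-order sequence: U, P, J, R, B, F, Z, C, E, W, T.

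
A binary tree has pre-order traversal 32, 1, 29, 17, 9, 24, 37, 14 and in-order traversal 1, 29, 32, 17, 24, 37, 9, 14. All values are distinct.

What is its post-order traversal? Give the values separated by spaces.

29 1 37 24 14 9 17 32

The first element of pre-order is the root; it splits in-order into left and right subtrees.
Root 32: left subtree has 2 nodes {1, 29}, right has 5 {17, 24, 37, 9, 14}.
  Root 1: left subtree has 0 nodes { }, right has 1 {29}.
  Root 17: left subtree has 0 nodes { }, right has 4 {24, 37, 9, 14}.
    Root 9: left subtree has 2 nodes {24, 37}, right has 1 {14}.
      Root 24: left subtree has 0 nodes { }, right has 1 {37}.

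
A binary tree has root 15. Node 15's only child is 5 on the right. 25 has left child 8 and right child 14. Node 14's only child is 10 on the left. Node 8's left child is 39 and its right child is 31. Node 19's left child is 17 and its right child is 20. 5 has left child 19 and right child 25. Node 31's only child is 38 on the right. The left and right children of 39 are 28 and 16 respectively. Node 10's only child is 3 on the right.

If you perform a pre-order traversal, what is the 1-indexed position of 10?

Pre-order visits the node, then its left subtree, then its right subtree.
Visit 15.
At 15: no left child.
At 15: go right to 5.
  Visit 5.
  At 5: go left to 19.
    Visit 19.
    At 19: go left to 17.
      17 is a leaf — visit 17.
    At 19: go right to 20.
      20 is a leaf — visit 20.
  At 5: go right to 25.
    Visit 25.
    At 25: go left to 8.
      Visit 8.
      At 8: go left to 39.
        Visit 39.
        At 39: go left to 28.
          28 is a leaf — visit 28.
        At 39: go right to 16.
          16 is a leaf — visit 16.
      At 8: go right to 31.
        Visit 31.
        At 31: no left child.
        At 31: go right to 38.
          38 is a leaf — visit 38.
    At 25: go right to 14.
      Visit 14.
      At 14: go left to 10.
        Visit 10.
        At 10: no left child.
        At 10: go right to 3.
          3 is a leaf — visit 3.
      At 14: no right child.
Full pre-order sequence: 15, 5, 19, 17, 20, 25, 8, 39, 28, 16, 31, 38, 14, 10, 3.

14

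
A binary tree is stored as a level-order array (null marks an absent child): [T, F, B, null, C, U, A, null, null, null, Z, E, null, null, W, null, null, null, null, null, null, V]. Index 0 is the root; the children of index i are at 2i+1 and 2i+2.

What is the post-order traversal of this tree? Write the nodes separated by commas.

V, Z, C, F, E, U, W, A, B, T

Post-order visits the left subtree, then the right subtree, then the node.
At T: go left to F.
  At F: no left child.
  At F: go right to C.
    At C: no left child.
    At C: go right to Z.
      At Z: go left to V.
        V is a leaf — visit V.
      At Z: no right child.
      Visit Z.
    Visit C.
  Visit F.
At T: go right to B.
  At B: go left to U.
    At U: go left to E.
      E is a leaf — visit E.
    At U: no right child.
    Visit U.
  At B: go right to A.
    At A: no left child.
    At A: go right to W.
      W is a leaf — visit W.
    Visit A.
  Visit B.
Visit T.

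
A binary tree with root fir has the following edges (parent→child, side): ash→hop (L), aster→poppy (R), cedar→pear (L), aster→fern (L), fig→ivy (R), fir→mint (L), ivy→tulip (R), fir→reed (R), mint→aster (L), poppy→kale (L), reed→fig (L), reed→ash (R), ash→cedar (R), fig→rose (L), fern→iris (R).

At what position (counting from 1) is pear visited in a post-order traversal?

Post-order visits the left subtree, then the right subtree, then the node.
At fir: go left to mint.
  At mint: go left to aster.
    At aster: go left to fern.
      At fern: no left child.
      At fern: go right to iris.
        iris is a leaf — visit iris.
      Visit fern.
    At aster: go right to poppy.
      At poppy: go left to kale.
        kale is a leaf — visit kale.
      At poppy: no right child.
      Visit poppy.
    Visit aster.
  At mint: no right child.
  Visit mint.
At fir: go right to reed.
  At reed: go left to fig.
    At fig: go left to rose.
      rose is a leaf — visit rose.
    At fig: go right to ivy.
      At ivy: no left child.
      At ivy: go right to tulip.
        tulip is a leaf — visit tulip.
      Visit ivy.
    Visit fig.
  At reed: go right to ash.
    At ash: go left to hop.
      hop is a leaf — visit hop.
    At ash: go right to cedar.
      At cedar: go left to pear.
        pear is a leaf — visit pear.
      At cedar: no right child.
      Visit cedar.
    Visit ash.
  Visit reed.
Visit fir.
Full post-order sequence: iris, fern, kale, poppy, aster, mint, rose, tulip, ivy, fig, hop, pear, cedar, ash, reed, fir.

12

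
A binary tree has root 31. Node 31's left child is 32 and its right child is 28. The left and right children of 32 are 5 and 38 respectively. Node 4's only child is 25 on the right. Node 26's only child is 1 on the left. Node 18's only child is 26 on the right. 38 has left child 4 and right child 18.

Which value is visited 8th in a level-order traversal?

Level-order visits nodes level by level from the root, left to right within each level.
Level 0: 31
Level 1: 32, 28
Level 2: 5, 38
Level 3: 4, 18
Level 4: 25, 26
Level 5: 1
Full level-order sequence: 31, 32, 28, 5, 38, 4, 18, 25, 26, 1.

25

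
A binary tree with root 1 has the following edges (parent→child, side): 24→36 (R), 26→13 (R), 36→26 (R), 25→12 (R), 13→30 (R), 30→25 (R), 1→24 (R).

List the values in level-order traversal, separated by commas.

1, 24, 36, 26, 13, 30, 25, 12

Level-order visits nodes level by level from the root, left to right within each level.
Level 0: 1
Level 1: 24
Level 2: 36
Level 3: 26
Level 4: 13
Level 5: 30
Level 6: 25
Level 7: 12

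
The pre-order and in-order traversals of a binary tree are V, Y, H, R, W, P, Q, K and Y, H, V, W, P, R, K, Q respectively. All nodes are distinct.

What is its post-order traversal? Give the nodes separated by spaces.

H Y P W K Q R V

The first element of pre-order is the root; it splits in-order into left and right subtrees.
Root V: left subtree has 2 nodes {Y, H}, right has 5 {W, P, R, K, Q}.
  Root Y: left subtree has 0 nodes { }, right has 1 {H}.
  Root R: left subtree has 2 nodes {W, P}, right has 2 {K, Q}.
    Root W: left subtree has 0 nodes { }, right has 1 {P}.
    Root Q: left subtree has 1 node {K}, right has 0 { }.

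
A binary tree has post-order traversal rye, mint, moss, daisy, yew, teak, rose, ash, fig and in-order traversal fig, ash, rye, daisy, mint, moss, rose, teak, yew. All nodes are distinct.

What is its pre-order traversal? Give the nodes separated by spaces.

fig ash rose daisy rye moss mint teak yew

The last element of post-order is the root; it splits in-order into left and right subtrees.
Root fig: left subtree has 0 nodes { }, right has 8 {ash, rye, daisy, mint, moss, rose, teak, yew}.
  Root ash: left subtree has 0 nodes { }, right has 7 {rye, daisy, mint, moss, rose, teak, yew}.
    Root rose: left subtree has 4 nodes {rye, daisy, mint, moss}, right has 2 {teak, yew}.
      Root daisy: left subtree has 1 node {rye}, right has 2 {mint, moss}.
        Root moss: left subtree has 1 node {mint}, right has 0 { }.
      Root teak: left subtree has 0 nodes { }, right has 1 {yew}.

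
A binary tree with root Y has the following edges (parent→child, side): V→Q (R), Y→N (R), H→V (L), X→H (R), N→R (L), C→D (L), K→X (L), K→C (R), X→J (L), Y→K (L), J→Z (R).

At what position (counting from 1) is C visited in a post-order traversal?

Post-order visits the left subtree, then the right subtree, then the node.
At Y: go left to K.
  At K: go left to X.
    At X: go left to J.
      At J: no left child.
      At J: go right to Z.
        Z is a leaf — visit Z.
      Visit J.
    At X: go right to H.
      At H: go left to V.
        At V: no left child.
        At V: go right to Q.
          Q is a leaf — visit Q.
        Visit V.
      At H: no right child.
      Visit H.
    Visit X.
  At K: go right to C.
    At C: go left to D.
      D is a leaf — visit D.
    At C: no right child.
    Visit C.
  Visit K.
At Y: go right to N.
  At N: go left to R.
    R is a leaf — visit R.
  At N: no right child.
  Visit N.
Visit Y.
Full post-order sequence: Z, J, Q, V, H, X, D, C, K, R, N, Y.

8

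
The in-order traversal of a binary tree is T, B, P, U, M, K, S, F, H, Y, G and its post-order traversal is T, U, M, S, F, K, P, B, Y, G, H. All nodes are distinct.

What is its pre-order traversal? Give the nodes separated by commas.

The last element of post-order is the root; it splits in-order into left and right subtrees.
Root H: left subtree has 8 nodes {T, B, P, U, M, K, S, F}, right has 2 {Y, G}.
  Root B: left subtree has 1 node {T}, right has 6 {P, U, M, K, S, F}.
    Root P: left subtree has 0 nodes { }, right has 5 {U, M, K, S, F}.
      Root K: left subtree has 2 nodes {U, M}, right has 2 {S, F}.
        Root M: left subtree has 1 node {U}, right has 0 { }.
        Root F: left subtree has 1 node {S}, right has 0 { }.
  Root G: left subtree has 1 node {Y}, right has 0 { }.

H, B, T, P, K, M, U, F, S, G, Y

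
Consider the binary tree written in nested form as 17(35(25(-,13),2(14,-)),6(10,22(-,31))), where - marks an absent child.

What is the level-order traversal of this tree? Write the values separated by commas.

Level-order visits nodes level by level from the root, left to right within each level.
Level 0: 17
Level 1: 35, 6
Level 2: 25, 2, 10, 22
Level 3: 13, 14, 31

17, 35, 6, 25, 2, 10, 22, 13, 14, 31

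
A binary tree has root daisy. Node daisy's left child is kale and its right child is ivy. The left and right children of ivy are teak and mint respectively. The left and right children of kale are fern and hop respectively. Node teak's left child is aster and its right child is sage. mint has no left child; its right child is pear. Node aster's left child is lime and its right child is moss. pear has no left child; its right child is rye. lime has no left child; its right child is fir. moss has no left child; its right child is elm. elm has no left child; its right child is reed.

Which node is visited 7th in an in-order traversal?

In-order visits the left subtree, then the node, then the right subtree.
At daisy: go left to kale.
  At kale: go left to fern.
    fern is a leaf — visit fern.
  Visit kale.
  At kale: go right to hop.
    hop is a leaf — visit hop.
Visit daisy.
At daisy: go right to ivy.
  At ivy: go left to teak.
    At teak: go left to aster.
      At aster: go left to lime.
        At lime: no left child.
        Visit lime.
        At lime: go right to fir.
          fir is a leaf — visit fir.
      Visit aster.
      At aster: go right to moss.
        At moss: no left child.
        Visit moss.
        At moss: go right to elm.
          At elm: no left child.
          Visit elm.
          At elm: go right to reed.
            reed is a leaf — visit reed.
    Visit teak.
    At teak: go right to sage.
      sage is a leaf — visit sage.
  Visit ivy.
  At ivy: go right to mint.
    At mint: no left child.
    Visit mint.
    At mint: go right to pear.
      At pear: no left child.
      Visit pear.
      At pear: go right to rye.
        rye is a leaf — visit rye.
Full in-order sequence: fern, kale, hop, daisy, lime, fir, aster, moss, elm, reed, teak, sage, ivy, mint, pear, rye.

aster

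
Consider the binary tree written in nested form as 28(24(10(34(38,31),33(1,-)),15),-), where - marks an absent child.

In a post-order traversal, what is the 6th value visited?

Post-order visits the left subtree, then the right subtree, then the node.
At 28: go left to 24.
  At 24: go left to 10.
    At 10: go left to 34.
      At 34: go left to 38.
        38 is a leaf — visit 38.
      At 34: go right to 31.
        31 is a leaf — visit 31.
      Visit 34.
    At 10: go right to 33.
      At 33: go left to 1.
        1 is a leaf — visit 1.
      At 33: no right child.
      Visit 33.
    Visit 10.
  At 24: go right to 15.
    15 is a leaf — visit 15.
  Visit 24.
At 28: no right child.
Visit 28.
Full post-order sequence: 38, 31, 34, 1, 33, 10, 15, 24, 28.

10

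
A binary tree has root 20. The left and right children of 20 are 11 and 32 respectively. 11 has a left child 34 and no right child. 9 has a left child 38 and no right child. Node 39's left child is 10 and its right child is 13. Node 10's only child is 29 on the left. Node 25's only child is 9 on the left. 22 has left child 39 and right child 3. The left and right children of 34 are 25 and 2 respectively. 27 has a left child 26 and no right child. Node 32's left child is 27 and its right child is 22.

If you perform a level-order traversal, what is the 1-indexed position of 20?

1

Level-order visits nodes level by level from the root, left to right within each level.
Level 0: 20
Level 1: 11, 32
Level 2: 34, 27, 22
Level 3: 25, 2, 26, 39, 3
Level 4: 9, 10, 13
Level 5: 38, 29
Full level-order sequence: 20, 11, 32, 34, 27, 22, 25, 2, 26, 39, 3, 9, 10, 13, 38, 29.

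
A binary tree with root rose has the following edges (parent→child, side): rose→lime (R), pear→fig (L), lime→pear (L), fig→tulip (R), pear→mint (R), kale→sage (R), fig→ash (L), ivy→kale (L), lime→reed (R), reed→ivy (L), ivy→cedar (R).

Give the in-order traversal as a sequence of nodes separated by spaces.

In-order visits the left subtree, then the node, then the right subtree.
At rose: no left child.
Visit rose.
At rose: go right to lime.
  At lime: go left to pear.
    At pear: go left to fig.
      At fig: go left to ash.
        ash is a leaf — visit ash.
      Visit fig.
      At fig: go right to tulip.
        tulip is a leaf — visit tulip.
    Visit pear.
    At pear: go right to mint.
      mint is a leaf — visit mint.
  Visit lime.
  At lime: go right to reed.
    At reed: go left to ivy.
      At ivy: go left to kale.
        At kale: no left child.
        Visit kale.
        At kale: go right to sage.
          sage is a leaf — visit sage.
      Visit ivy.
      At ivy: go right to cedar.
        cedar is a leaf — visit cedar.
    Visit reed.
    At reed: no right child.

rose ash fig tulip pear mint lime kale sage ivy cedar reed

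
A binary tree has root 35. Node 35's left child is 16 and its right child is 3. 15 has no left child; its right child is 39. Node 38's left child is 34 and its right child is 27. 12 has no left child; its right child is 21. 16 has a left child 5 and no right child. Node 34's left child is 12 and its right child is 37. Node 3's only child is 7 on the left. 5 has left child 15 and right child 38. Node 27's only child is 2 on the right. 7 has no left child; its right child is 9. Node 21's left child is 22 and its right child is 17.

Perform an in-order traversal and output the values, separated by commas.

In-order visits the left subtree, then the node, then the right subtree.
At 35: go left to 16.
  At 16: go left to 5.
    At 5: go left to 15.
      At 15: no left child.
      Visit 15.
      At 15: go right to 39.
        39 is a leaf — visit 39.
    Visit 5.
    At 5: go right to 38.
      At 38: go left to 34.
        At 34: go left to 12.
          At 12: no left child.
          Visit 12.
          At 12: go right to 21.
            At 21: go left to 22.
              22 is a leaf — visit 22.
            Visit 21.
            At 21: go right to 17.
              17 is a leaf — visit 17.
        Visit 34.
        At 34: go right to 37.
          37 is a leaf — visit 37.
      Visit 38.
      At 38: go right to 27.
        At 27: no left child.
        Visit 27.
        At 27: go right to 2.
          2 is a leaf — visit 2.
  Visit 16.
  At 16: no right child.
Visit 35.
At 35: go right to 3.
  At 3: go left to 7.
    At 7: no left child.
    Visit 7.
    At 7: go right to 9.
      9 is a leaf — visit 9.
  Visit 3.
  At 3: no right child.

15, 39, 5, 12, 22, 21, 17, 34, 37, 38, 27, 2, 16, 35, 7, 9, 3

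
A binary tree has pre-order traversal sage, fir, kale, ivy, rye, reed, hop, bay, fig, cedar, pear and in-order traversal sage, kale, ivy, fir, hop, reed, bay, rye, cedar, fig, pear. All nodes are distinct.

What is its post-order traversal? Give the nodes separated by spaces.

ivy kale hop bay reed cedar pear fig rye fir sage

The first element of pre-order is the root; it splits in-order into left and right subtrees.
Root sage: left subtree has 0 nodes { }, right has 10 {kale, ivy, fir, hop, reed, bay, rye, cedar, fig, pear}.
  Root fir: left subtree has 2 nodes {kale, ivy}, right has 7 {hop, reed, bay, rye, cedar, fig, pear}.
    Root kale: left subtree has 0 nodes { }, right has 1 {ivy}.
    Root rye: left subtree has 3 nodes {hop, reed, bay}, right has 3 {cedar, fig, pear}.
      Root reed: left subtree has 1 node {hop}, right has 1 {bay}.
      Root fig: left subtree has 1 node {cedar}, right has 1 {pear}.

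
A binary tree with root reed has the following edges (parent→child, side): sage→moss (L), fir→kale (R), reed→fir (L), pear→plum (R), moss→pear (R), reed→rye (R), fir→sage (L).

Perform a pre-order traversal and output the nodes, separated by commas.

reed, fir, sage, moss, pear, plum, kale, rye

Pre-order visits the node, then its left subtree, then its right subtree.
Visit reed.
At reed: go left to fir.
  Visit fir.
  At fir: go left to sage.
    Visit sage.
    At sage: go left to moss.
      Visit moss.
      At moss: no left child.
      At moss: go right to pear.
        Visit pear.
        At pear: no left child.
        At pear: go right to plum.
          plum is a leaf — visit plum.
    At sage: no right child.
  At fir: go right to kale.
    kale is a leaf — visit kale.
At reed: go right to rye.
  rye is a leaf — visit rye.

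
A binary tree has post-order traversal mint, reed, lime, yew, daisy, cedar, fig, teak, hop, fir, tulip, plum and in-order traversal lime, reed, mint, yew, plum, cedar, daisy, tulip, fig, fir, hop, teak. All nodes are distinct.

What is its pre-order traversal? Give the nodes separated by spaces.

The last element of post-order is the root; it splits in-order into left and right subtrees.
Root plum: left subtree has 4 nodes {lime, reed, mint, yew}, right has 7 {cedar, daisy, tulip, fig, fir, hop, teak}.
  Root yew: left subtree has 3 nodes {lime, reed, mint}, right has 0 { }.
    Root lime: left subtree has 0 nodes { }, right has 2 {reed, mint}.
      Root reed: left subtree has 0 nodes { }, right has 1 {mint}.
  Root tulip: left subtree has 2 nodes {cedar, daisy}, right has 4 {fig, fir, hop, teak}.
    Root cedar: left subtree has 0 nodes { }, right has 1 {daisy}.
    Root fir: left subtree has 1 node {fig}, right has 2 {hop, teak}.
      Root hop: left subtree has 0 nodes { }, right has 1 {teak}.

plum yew lime reed mint tulip cedar daisy fir fig hop teak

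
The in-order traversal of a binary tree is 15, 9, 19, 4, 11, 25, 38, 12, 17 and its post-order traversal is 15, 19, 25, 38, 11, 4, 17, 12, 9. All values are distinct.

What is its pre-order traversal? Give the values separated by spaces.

9 15 12 4 19 11 38 25 17

The last element of post-order is the root; it splits in-order into left and right subtrees.
Root 9: left subtree has 1 node {15}, right has 7 {19, 4, 11, 25, 38, 12, 17}.
  Root 12: left subtree has 5 nodes {19, 4, 11, 25, 38}, right has 1 {17}.
    Root 4: left subtree has 1 node {19}, right has 3 {11, 25, 38}.
      Root 11: left subtree has 0 nodes { }, right has 2 {25, 38}.
        Root 38: left subtree has 1 node {25}, right has 0 { }.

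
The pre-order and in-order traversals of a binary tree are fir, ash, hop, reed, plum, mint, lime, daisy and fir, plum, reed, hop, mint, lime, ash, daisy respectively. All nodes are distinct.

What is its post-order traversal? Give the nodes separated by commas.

The first element of pre-order is the root; it splits in-order into left and right subtrees.
Root fir: left subtree has 0 nodes { }, right has 7 {plum, reed, hop, mint, lime, ash, daisy}.
  Root ash: left subtree has 5 nodes {plum, reed, hop, mint, lime}, right has 1 {daisy}.
    Root hop: left subtree has 2 nodes {plum, reed}, right has 2 {mint, lime}.
      Root reed: left subtree has 1 node {plum}, right has 0 { }.
      Root mint: left subtree has 0 nodes { }, right has 1 {lime}.

plum, reed, lime, mint, hop, daisy, ash, fir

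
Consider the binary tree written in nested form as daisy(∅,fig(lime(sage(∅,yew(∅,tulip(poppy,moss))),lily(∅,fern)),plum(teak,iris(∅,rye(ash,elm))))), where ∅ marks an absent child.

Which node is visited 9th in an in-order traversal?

In-order visits the left subtree, then the node, then the right subtree.
At daisy: no left child.
Visit daisy.
At daisy: go right to fig.
  At fig: go left to lime.
    At lime: go left to sage.
      At sage: no left child.
      Visit sage.
      At sage: go right to yew.
        At yew: no left child.
        Visit yew.
        At yew: go right to tulip.
          At tulip: go left to poppy.
            poppy is a leaf — visit poppy.
          Visit tulip.
          At tulip: go right to moss.
            moss is a leaf — visit moss.
    Visit lime.
    At lime: go right to lily.
      At lily: no left child.
      Visit lily.
      At lily: go right to fern.
        fern is a leaf — visit fern.
  Visit fig.
  At fig: go right to plum.
    At plum: go left to teak.
      teak is a leaf — visit teak.
    Visit plum.
    At plum: go right to iris.
      At iris: no left child.
      Visit iris.
      At iris: go right to rye.
        At rye: go left to ash.
          ash is a leaf — visit ash.
        Visit rye.
        At rye: go right to elm.
          elm is a leaf — visit elm.
Full in-order sequence: daisy, sage, yew, poppy, tulip, moss, lime, lily, fern, fig, teak, plum, iris, ash, rye, elm.

fern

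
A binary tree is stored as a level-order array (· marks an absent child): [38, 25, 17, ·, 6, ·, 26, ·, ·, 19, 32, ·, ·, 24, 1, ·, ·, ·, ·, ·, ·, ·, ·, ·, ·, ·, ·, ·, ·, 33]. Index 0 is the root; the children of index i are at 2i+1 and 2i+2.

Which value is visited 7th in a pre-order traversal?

Pre-order visits the node, then its left subtree, then its right subtree.
Visit 38.
At 38: go left to 25.
  Visit 25.
  At 25: no left child.
  At 25: go right to 6.
    Visit 6.
    At 6: go left to 19.
      19 is a leaf — visit 19.
    At 6: go right to 32.
      32 is a leaf — visit 32.
At 38: go right to 17.
  Visit 17.
  At 17: no left child.
  At 17: go right to 26.
    Visit 26.
    At 26: go left to 24.
      24 is a leaf — visit 24.
    At 26: go right to 1.
      Visit 1.
      At 1: go left to 33.
        33 is a leaf — visit 33.
      At 1: no right child.
Full pre-order sequence: 38, 25, 6, 19, 32, 17, 26, 24, 1, 33.

26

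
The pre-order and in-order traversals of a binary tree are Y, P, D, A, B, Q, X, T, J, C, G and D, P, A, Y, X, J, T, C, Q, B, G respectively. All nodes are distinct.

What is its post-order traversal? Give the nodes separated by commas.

D, A, P, J, C, T, X, Q, G, B, Y

The first element of pre-order is the root; it splits in-order into left and right subtrees.
Root Y: left subtree has 3 nodes {D, P, A}, right has 7 {X, J, T, C, Q, B, G}.
  Root P: left subtree has 1 node {D}, right has 1 {A}.
  Root B: left subtree has 5 nodes {X, J, T, C, Q}, right has 1 {G}.
    Root Q: left subtree has 4 nodes {X, J, T, C}, right has 0 { }.
      Root X: left subtree has 0 nodes { }, right has 3 {J, T, C}.
        Root T: left subtree has 1 node {J}, right has 1 {C}.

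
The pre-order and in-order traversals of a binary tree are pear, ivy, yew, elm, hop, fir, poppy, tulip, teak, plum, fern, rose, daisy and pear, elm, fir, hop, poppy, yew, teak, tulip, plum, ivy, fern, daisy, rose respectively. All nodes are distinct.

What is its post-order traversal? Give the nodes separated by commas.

The first element of pre-order is the root; it splits in-order into left and right subtrees.
Root pear: left subtree has 0 nodes { }, right has 12 {elm, fir, hop, poppy, yew, teak, tulip, plum, ivy, fern, daisy, rose}.
  Root ivy: left subtree has 8 nodes {elm, fir, hop, poppy, yew, teak, tulip, plum}, right has 3 {fern, daisy, rose}.
    Root yew: left subtree has 4 nodes {elm, fir, hop, poppy}, right has 3 {teak, tulip, plum}.
      Root elm: left subtree has 0 nodes { }, right has 3 {fir, hop, poppy}.
        Root hop: left subtree has 1 node {fir}, right has 1 {poppy}.
      Root tulip: left subtree has 1 node {teak}, right has 1 {plum}.
    Root fern: left subtree has 0 nodes { }, right has 2 {daisy, rose}.
      Root rose: left subtree has 1 node {daisy}, right has 0 { }.

fir, poppy, hop, elm, teak, plum, tulip, yew, daisy, rose, fern, ivy, pear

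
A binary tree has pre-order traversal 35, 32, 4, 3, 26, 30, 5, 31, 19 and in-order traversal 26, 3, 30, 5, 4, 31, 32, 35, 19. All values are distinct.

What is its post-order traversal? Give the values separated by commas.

26, 5, 30, 3, 31, 4, 32, 19, 35

The first element of pre-order is the root; it splits in-order into left and right subtrees.
Root 35: left subtree has 7 nodes {26, 3, 30, 5, 4, 31, 32}, right has 1 {19}.
  Root 32: left subtree has 6 nodes {26, 3, 30, 5, 4, 31}, right has 0 { }.
    Root 4: left subtree has 4 nodes {26, 3, 30, 5}, right has 1 {31}.
      Root 3: left subtree has 1 node {26}, right has 2 {30, 5}.
        Root 30: left subtree has 0 nodes { }, right has 1 {5}.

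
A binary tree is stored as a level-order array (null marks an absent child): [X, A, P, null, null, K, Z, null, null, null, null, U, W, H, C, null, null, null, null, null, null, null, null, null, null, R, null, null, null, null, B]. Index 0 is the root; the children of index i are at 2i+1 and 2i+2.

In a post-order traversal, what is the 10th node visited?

P

Post-order visits the left subtree, then the right subtree, then the node.
At X: go left to A.
  A is a leaf — visit A.
At X: go right to P.
  At P: go left to K.
    At K: go left to U.
      U is a leaf — visit U.
    At K: go right to W.
      At W: go left to R.
        R is a leaf — visit R.
      At W: no right child.
      Visit W.
    Visit K.
  At P: go right to Z.
    At Z: go left to H.
      H is a leaf — visit H.
    At Z: go right to C.
      At C: no left child.
      At C: go right to B.
        B is a leaf — visit B.
      Visit C.
    Visit Z.
  Visit P.
Visit X.
Full post-order sequence: A, U, R, W, K, H, B, C, Z, P, X.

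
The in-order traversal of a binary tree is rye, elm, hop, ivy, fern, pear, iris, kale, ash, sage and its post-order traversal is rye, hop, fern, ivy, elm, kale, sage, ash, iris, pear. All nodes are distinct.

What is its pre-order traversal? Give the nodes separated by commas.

The last element of post-order is the root; it splits in-order into left and right subtrees.
Root pear: left subtree has 5 nodes {rye, elm, hop, ivy, fern}, right has 4 {iris, kale, ash, sage}.
  Root elm: left subtree has 1 node {rye}, right has 3 {hop, ivy, fern}.
    Root ivy: left subtree has 1 node {hop}, right has 1 {fern}.
  Root iris: left subtree has 0 nodes { }, right has 3 {kale, ash, sage}.
    Root ash: left subtree has 1 node {kale}, right has 1 {sage}.

pear, elm, rye, ivy, hop, fern, iris, ash, kale, sage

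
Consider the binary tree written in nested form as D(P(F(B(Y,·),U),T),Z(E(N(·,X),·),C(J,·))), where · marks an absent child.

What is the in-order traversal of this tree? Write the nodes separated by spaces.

Y B F U P T D N X E Z J C

In-order visits the left subtree, then the node, then the right subtree.
At D: go left to P.
  At P: go left to F.
    At F: go left to B.
      At B: go left to Y.
        Y is a leaf — visit Y.
      Visit B.
      At B: no right child.
    Visit F.
    At F: go right to U.
      U is a leaf — visit U.
  Visit P.
  At P: go right to T.
    T is a leaf — visit T.
Visit D.
At D: go right to Z.
  At Z: go left to E.
    At E: go left to N.
      At N: no left child.
      Visit N.
      At N: go right to X.
        X is a leaf — visit X.
    Visit E.
    At E: no right child.
  Visit Z.
  At Z: go right to C.
    At C: go left to J.
      J is a leaf — visit J.
    Visit C.
    At C: no right child.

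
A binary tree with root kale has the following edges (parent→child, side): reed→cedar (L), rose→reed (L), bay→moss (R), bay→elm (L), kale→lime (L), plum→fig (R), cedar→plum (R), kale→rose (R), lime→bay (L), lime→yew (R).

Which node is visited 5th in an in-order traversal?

In-order visits the left subtree, then the node, then the right subtree.
At kale: go left to lime.
  At lime: go left to bay.
    At bay: go left to elm.
      elm is a leaf — visit elm.
    Visit bay.
    At bay: go right to moss.
      moss is a leaf — visit moss.
  Visit lime.
  At lime: go right to yew.
    yew is a leaf — visit yew.
Visit kale.
At kale: go right to rose.
  At rose: go left to reed.
    At reed: go left to cedar.
      At cedar: no left child.
      Visit cedar.
      At cedar: go right to plum.
        At plum: no left child.
        Visit plum.
        At plum: go right to fig.
          fig is a leaf — visit fig.
    Visit reed.
    At reed: no right child.
  Visit rose.
  At rose: no right child.
Full in-order sequence: elm, bay, moss, lime, yew, kale, cedar, plum, fig, reed, rose.

yew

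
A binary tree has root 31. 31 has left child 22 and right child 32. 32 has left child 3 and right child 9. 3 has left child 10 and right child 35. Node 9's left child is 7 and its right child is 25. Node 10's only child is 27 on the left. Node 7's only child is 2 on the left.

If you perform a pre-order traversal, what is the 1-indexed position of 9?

Pre-order visits the node, then its left subtree, then its right subtree.
Visit 31.
At 31: go left to 22.
  22 is a leaf — visit 22.
At 31: go right to 32.
  Visit 32.
  At 32: go left to 3.
    Visit 3.
    At 3: go left to 10.
      Visit 10.
      At 10: go left to 27.
        27 is a leaf — visit 27.
      At 10: no right child.
    At 3: go right to 35.
      35 is a leaf — visit 35.
  At 32: go right to 9.
    Visit 9.
    At 9: go left to 7.
      Visit 7.
      At 7: go left to 2.
        2 is a leaf — visit 2.
      At 7: no right child.
    At 9: go right to 25.
      25 is a leaf — visit 25.
Full pre-order sequence: 31, 22, 32, 3, 10, 27, 35, 9, 7, 2, 25.

8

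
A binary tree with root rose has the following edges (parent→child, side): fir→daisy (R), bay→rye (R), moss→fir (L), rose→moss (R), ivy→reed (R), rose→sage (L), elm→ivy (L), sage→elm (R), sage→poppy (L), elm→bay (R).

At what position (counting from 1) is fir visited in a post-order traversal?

9

Post-order visits the left subtree, then the right subtree, then the node.
At rose: go left to sage.
  At sage: go left to poppy.
    poppy is a leaf — visit poppy.
  At sage: go right to elm.
    At elm: go left to ivy.
      At ivy: no left child.
      At ivy: go right to reed.
        reed is a leaf — visit reed.
      Visit ivy.
    At elm: go right to bay.
      At bay: no left child.
      At bay: go right to rye.
        rye is a leaf — visit rye.
      Visit bay.
    Visit elm.
  Visit sage.
At rose: go right to moss.
  At moss: go left to fir.
    At fir: no left child.
    At fir: go right to daisy.
      daisy is a leaf — visit daisy.
    Visit fir.
  At moss: no right child.
  Visit moss.
Visit rose.
Full post-order sequence: poppy, reed, ivy, rye, bay, elm, sage, daisy, fir, moss, rose.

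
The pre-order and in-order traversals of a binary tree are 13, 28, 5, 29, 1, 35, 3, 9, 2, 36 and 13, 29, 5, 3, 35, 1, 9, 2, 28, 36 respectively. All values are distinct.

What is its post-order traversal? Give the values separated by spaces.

29 3 35 2 9 1 5 36 28 13

The first element of pre-order is the root; it splits in-order into left and right subtrees.
Root 13: left subtree has 0 nodes { }, right has 9 {29, 5, 3, 35, 1, 9, 2, 28, 36}.
  Root 28: left subtree has 7 nodes {29, 5, 3, 35, 1, 9, 2}, right has 1 {36}.
    Root 5: left subtree has 1 node {29}, right has 5 {3, 35, 1, 9, 2}.
      Root 1: left subtree has 2 nodes {3, 35}, right has 2 {9, 2}.
        Root 35: left subtree has 1 node {3}, right has 0 { }.
        Root 9: left subtree has 0 nodes { }, right has 1 {2}.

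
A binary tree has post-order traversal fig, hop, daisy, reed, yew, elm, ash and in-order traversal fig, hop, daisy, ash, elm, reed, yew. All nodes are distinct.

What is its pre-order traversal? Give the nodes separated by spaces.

ash daisy hop fig elm yew reed

The last element of post-order is the root; it splits in-order into left and right subtrees.
Root ash: left subtree has 3 nodes {fig, hop, daisy}, right has 3 {elm, reed, yew}.
  Root daisy: left subtree has 2 nodes {fig, hop}, right has 0 { }.
    Root hop: left subtree has 1 node {fig}, right has 0 { }.
  Root elm: left subtree has 0 nodes { }, right has 2 {reed, yew}.
    Root yew: left subtree has 1 node {reed}, right has 0 { }.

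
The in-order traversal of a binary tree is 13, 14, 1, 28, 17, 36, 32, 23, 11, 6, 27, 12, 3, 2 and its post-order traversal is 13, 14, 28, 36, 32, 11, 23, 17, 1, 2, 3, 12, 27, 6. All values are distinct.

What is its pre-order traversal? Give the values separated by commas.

The last element of post-order is the root; it splits in-order into left and right subtrees.
Root 6: left subtree has 9 nodes {13, 14, 1, 28, 17, 36, 32, 23, 11}, right has 4 {27, 12, 3, 2}.
  Root 1: left subtree has 2 nodes {13, 14}, right has 6 {28, 17, 36, 32, 23, 11}.
    Root 14: left subtree has 1 node {13}, right has 0 { }.
    Root 17: left subtree has 1 node {28}, right has 4 {36, 32, 23, 11}.
      Root 23: left subtree has 2 nodes {36, 32}, right has 1 {11}.
        Root 32: left subtree has 1 node {36}, right has 0 { }.
  Root 27: left subtree has 0 nodes { }, right has 3 {12, 3, 2}.
    Root 12: left subtree has 0 nodes { }, right has 2 {3, 2}.
      Root 3: left subtree has 0 nodes { }, right has 1 {2}.

6, 1, 14, 13, 17, 28, 23, 32, 36, 11, 27, 12, 3, 2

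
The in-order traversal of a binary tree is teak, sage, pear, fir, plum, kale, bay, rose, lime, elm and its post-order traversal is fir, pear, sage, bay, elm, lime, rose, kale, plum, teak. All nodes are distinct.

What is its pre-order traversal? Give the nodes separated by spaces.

teak plum sage pear fir kale rose bay lime elm

The last element of post-order is the root; it splits in-order into left and right subtrees.
Root teak: left subtree has 0 nodes { }, right has 9 {sage, pear, fir, plum, kale, bay, rose, lime, elm}.
  Root plum: left subtree has 3 nodes {sage, pear, fir}, right has 5 {kale, bay, rose, lime, elm}.
    Root sage: left subtree has 0 nodes { }, right has 2 {pear, fir}.
      Root pear: left subtree has 0 nodes { }, right has 1 {fir}.
    Root kale: left subtree has 0 nodes { }, right has 4 {bay, rose, lime, elm}.
      Root rose: left subtree has 1 node {bay}, right has 2 {lime, elm}.
        Root lime: left subtree has 0 nodes { }, right has 1 {elm}.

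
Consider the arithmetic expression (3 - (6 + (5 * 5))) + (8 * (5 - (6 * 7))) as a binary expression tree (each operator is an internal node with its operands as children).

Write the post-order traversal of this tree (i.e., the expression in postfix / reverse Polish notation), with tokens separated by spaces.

3 6 5 5 * + - 8 5 6 7 * - * +

Post-order on an expression tree gives postfix notation: for each operator, emit left operand, right operand, then the operator.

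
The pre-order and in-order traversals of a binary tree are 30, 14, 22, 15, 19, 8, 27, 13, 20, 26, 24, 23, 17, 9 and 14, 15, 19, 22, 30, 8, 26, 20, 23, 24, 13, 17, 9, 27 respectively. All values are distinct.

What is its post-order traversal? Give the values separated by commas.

The first element of pre-order is the root; it splits in-order into left and right subtrees.
Root 30: left subtree has 4 nodes {14, 15, 19, 22}, right has 9 {8, 26, 20, 23, 24, 13, 17, 9, 27}.
  Root 14: left subtree has 0 nodes { }, right has 3 {15, 19, 22}.
    Root 22: left subtree has 2 nodes {15, 19}, right has 0 { }.
      Root 15: left subtree has 0 nodes { }, right has 1 {19}.
  Root 8: left subtree has 0 nodes { }, right has 8 {26, 20, 23, 24, 13, 17, 9, 27}.
    Root 27: left subtree has 7 nodes {26, 20, 23, 24, 13, 17, 9}, right has 0 { }.
      Root 13: left subtree has 4 nodes {26, 20, 23, 24}, right has 2 {17, 9}.
        Root 20: left subtree has 1 node {26}, right has 2 {23, 24}.
          Root 24: left subtree has 1 node {23}, right has 0 { }.
        Root 17: left subtree has 0 nodes { }, right has 1 {9}.

19, 15, 22, 14, 26, 23, 24, 20, 9, 17, 13, 27, 8, 30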